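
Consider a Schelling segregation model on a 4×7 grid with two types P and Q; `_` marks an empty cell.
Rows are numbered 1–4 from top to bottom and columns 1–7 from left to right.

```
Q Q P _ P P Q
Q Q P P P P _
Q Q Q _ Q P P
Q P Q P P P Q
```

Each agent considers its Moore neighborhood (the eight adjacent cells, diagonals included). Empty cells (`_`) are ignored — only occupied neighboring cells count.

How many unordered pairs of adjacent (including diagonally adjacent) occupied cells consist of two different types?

26

Scan each occupied cell's neighbors to the right and below (and the two forward diagonals) so each pair is counted once.
Row 1: Q(1,1)–Q(1,2)= Q(1,1)–Q(2,1)= Q(1,1)–Q(2,2)= Q(1,2)–P(1,3)≠ Q(1,2)–Q(2,2)= Q(1,2)–P(2,3)≠ Q(1,2)–Q(2,1)= P(1,3)–P(2,3)= P(1,3)–P(2,4)= P(1,3)–Q(2,2)≠ P(1,5)–P(1,6)= P(1,5)–P(2,5)= P(1,5)–P(2,6)= P(1,5)–P(2,4)= P(1,6)–Q(1,7)≠ P(1,6)–P(2,6)= P(1,6)–P(2,5)= Q(1,7)–P(2,6)≠  → 5/18 unlike.
Row 2: Q(2,1)–Q(2,2)= Q(2,1)–Q(3,1)= Q(2,1)–Q(3,2)= Q(2,2)–P(2,3)≠ Q(2,2)–Q(3,2)= Q(2,2)–Q(3,3)= Q(2,2)–Q(3,1)= P(2,3)–P(2,4)= P(2,3)–Q(3,3)≠ P(2,3)–Q(3,2)≠ P(2,4)–P(2,5)= P(2,4)–Q(3,5)≠ P(2,4)–Q(3,3)≠ P(2,5)–P(2,6)= P(2,5)–Q(3,5)≠ P(2,5)–P(3,6)= P(2,6)–P(3,6)= P(2,6)–P(3,7)= P(2,6)–Q(3,5)≠  → 7/19 unlike.
Row 3: Q(3,1)–Q(3,2)= Q(3,1)–Q(4,1)= Q(3,1)–P(4,2)≠ Q(3,2)–Q(3,3)= Q(3,2)–P(4,2)≠ Q(3,2)–Q(4,3)= Q(3,2)–Q(4,1)= Q(3,3)–Q(4,3)= Q(3,3)–P(4,4)≠ Q(3,3)–P(4,2)≠ Q(3,5)–P(3,6)≠ Q(3,5)–P(4,5)≠ Q(3,5)–P(4,6)≠ Q(3,5)–P(4,4)≠ P(3,6)–P(3,7)= P(3,6)–P(4,6)= P(3,6)–Q(4,7)≠ P(3,6)–P(4,5)= P(3,7)–Q(4,7)≠ P(3,7)–P(4,6)=  → 10/20 unlike.
Row 4: Q(4,1)–P(4,2)≠ P(4,2)–Q(4,3)≠ Q(4,3)–P(4,4)≠ P(4,4)–P(4,5)= P(4,5)–P(4,6)= P(4,6)–Q(4,7)≠  → 4/6 unlike.
Total adjacent occupied pairs: 63; unlike-type pairs: 26.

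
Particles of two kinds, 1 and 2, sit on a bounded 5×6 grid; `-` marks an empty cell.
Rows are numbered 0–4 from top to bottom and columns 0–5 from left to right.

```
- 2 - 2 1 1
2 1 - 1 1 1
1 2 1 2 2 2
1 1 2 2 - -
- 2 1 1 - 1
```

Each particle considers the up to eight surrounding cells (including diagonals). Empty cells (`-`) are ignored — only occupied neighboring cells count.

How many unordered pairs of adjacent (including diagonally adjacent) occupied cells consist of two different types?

Scan each occupied cell's neighbors to the right and below (and the two forward diagonals) so each pair is counted once.
Row 0: 2(0,1)–1(1,1)≠ 2(0,1)–2(1,0)= 2(0,3)–1(0,4)≠ 2(0,3)–1(1,3)≠ 2(0,3)–1(1,4)≠ 1(0,4)–1(0,5)= 1(0,4)–1(1,4)= 1(0,4)–1(1,5)= 1(0,4)–1(1,3)= 1(0,5)–1(1,5)= 1(0,5)–1(1,4)=  → 4/11 unlike.
Row 1: 2(1,0)–1(1,1)≠ 2(1,0)–1(2,0)≠ 2(1,0)–2(2,1)= 1(1,1)–2(2,1)≠ 1(1,1)–1(2,2)= 1(1,1)–1(2,0)= 1(1,3)–1(1,4)= 1(1,3)–2(2,3)≠ 1(1,3)–2(2,4)≠ 1(1,3)–1(2,2)= 1(1,4)–1(1,5)= 1(1,4)–2(2,4)≠ 1(1,4)–2(2,5)≠ 1(1,4)–2(2,3)≠ 1(1,5)–2(2,5)≠ 1(1,5)–2(2,4)≠  → 10/16 unlike.
Row 2: 1(2,0)–2(2,1)≠ 1(2,0)–1(3,0)= 1(2,0)–1(3,1)= 2(2,1)–1(2,2)≠ 2(2,1)–1(3,1)≠ 2(2,1)–2(3,2)= 2(2,1)–1(3,0)≠ 1(2,2)–2(2,3)≠ 1(2,2)–2(3,2)≠ 1(2,2)–2(3,3)≠ 1(2,2)–1(3,1)= 2(2,3)–2(2,4)= 2(2,3)–2(3,3)= 2(2,3)–2(3,2)= 2(2,4)–2(2,5)= 2(2,4)–2(3,3)=  → 7/16 unlike.
Row 3: 1(3,0)–1(3,1)= 1(3,0)–2(4,1)≠ 1(3,1)–2(3,2)≠ 1(3,1)–2(4,1)≠ 1(3,1)–1(4,2)= 2(3,2)–2(3,3)= 2(3,2)–1(4,2)≠ 2(3,2)–1(4,3)≠ 2(3,2)–2(4,1)= 2(3,3)–1(4,3)≠ 2(3,3)–1(4,2)≠  → 7/11 unlike.
Row 4: 2(4,1)–1(4,2)≠ 1(4,2)–1(4,3)=  → 1/2 unlike.
Total adjacent occupied pairs: 56; unlike-type pairs: 29.

29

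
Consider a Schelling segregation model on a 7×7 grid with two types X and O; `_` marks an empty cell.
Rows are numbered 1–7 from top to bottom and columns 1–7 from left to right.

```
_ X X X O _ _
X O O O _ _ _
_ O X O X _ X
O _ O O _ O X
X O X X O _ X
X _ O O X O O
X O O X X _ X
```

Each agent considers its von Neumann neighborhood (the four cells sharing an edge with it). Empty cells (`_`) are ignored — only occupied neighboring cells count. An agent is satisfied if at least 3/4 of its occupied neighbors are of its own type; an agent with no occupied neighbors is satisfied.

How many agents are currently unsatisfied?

(1,2)X 1/2 unhappy
(1,3)X 2/3 unhappy
(1,4)X 1/3 unhappy
(1,5)O 0/1 unhappy
(2,1)X 0/1 unhappy
(2,2)O 2/4 unhappy
(2,3)O 2/4 unhappy
(2,4)O 2/3 unhappy
(3,2)O 1/2 unhappy
(3,3)X 0/4 unhappy
(3,4)O 2/4 unhappy
(3,5)X 0/1 unhappy
(3,7)X 1/1 ok
(4,1)O 0/1 unhappy
(4,3)O 1/3 unhappy
(4,4)O 2/3 unhappy
(4,6)O 0/1 unhappy
(4,7)X 2/3 unhappy
(5,1)X 1/3 unhappy
(5,2)O 0/2 unhappy
(5,3)X 1/4 unhappy
(5,4)X 1/4 unhappy
(5,5)O 0/2 unhappy
(5,7)X 1/2 unhappy
(6,1)X 2/2 ok
(6,3)O 2/3 unhappy
(6,4)O 1/4 unhappy
(6,5)X 1/4 unhappy
(6,6)O 1/2 unhappy
(6,7)O 1/3 unhappy
(7,1)X 1/2 unhappy
(7,2)O 1/2 unhappy
(7,3)O 2/3 unhappy
(7,4)X 1/3 unhappy
(7,5)X 2/2 ok
(7,7)X 0/1 unhappy
Unsatisfied: (1,2), (1,3), (1,4), (1,5), (2,1), (2,2), (2,3), (2,4), (3,2), (3,3), (3,4), (3,5), (4,1), (4,3), (4,4), (4,6), (4,7), (5,1), (5,2), (5,3), (5,4), (5,5), (5,7), (6,3), (6,4), (6,5), (6,6), (6,7), (7,1), (7,2), (7,3), (7,4), (7,7) — 33 in total.

33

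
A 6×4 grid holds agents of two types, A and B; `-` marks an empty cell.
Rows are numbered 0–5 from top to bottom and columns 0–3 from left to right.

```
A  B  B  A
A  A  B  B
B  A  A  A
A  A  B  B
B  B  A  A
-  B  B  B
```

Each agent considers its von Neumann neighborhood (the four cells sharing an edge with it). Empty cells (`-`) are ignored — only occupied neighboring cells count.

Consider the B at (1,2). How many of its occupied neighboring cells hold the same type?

Occupied neighbors of (1,2): (0,2)=B, (2,2)=A, (1,1)=A, (1,3)=B.
Same type (B): 2 of 4.

2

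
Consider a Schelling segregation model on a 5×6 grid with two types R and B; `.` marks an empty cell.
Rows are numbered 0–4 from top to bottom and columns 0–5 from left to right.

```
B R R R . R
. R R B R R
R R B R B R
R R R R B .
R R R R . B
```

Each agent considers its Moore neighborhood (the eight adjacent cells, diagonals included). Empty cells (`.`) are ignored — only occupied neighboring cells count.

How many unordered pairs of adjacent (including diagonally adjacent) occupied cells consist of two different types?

Scan each occupied cell's neighbors to the right and below (and the two forward diagonals) so each pair is counted once.
Row 0: B(0,0)–R(0,1)≠ B(0,0)–R(1,1)≠ R(0,1)–R(0,2)= R(0,1)–R(1,1)= R(0,1)–R(1,2)= R(0,2)–R(0,3)= R(0,2)–R(1,2)= R(0,2)–B(1,3)≠ R(0,2)–R(1,1)= R(0,3)–B(1,3)≠ R(0,3)–R(1,4)= R(0,3)–R(1,2)= R(0,5)–R(1,5)= R(0,5)–R(1,4)=  → 4/14 unlike.
Row 1: R(1,1)–R(1,2)= R(1,1)–R(2,1)= R(1,1)–B(2,2)≠ R(1,1)–R(2,0)= R(1,2)–B(1,3)≠ R(1,2)–B(2,2)≠ R(1,2)–R(2,3)= R(1,2)–R(2,1)= B(1,3)–R(1,4)≠ B(1,3)–R(2,3)≠ B(1,3)–B(2,4)= B(1,3)–B(2,2)= R(1,4)–R(1,5)= R(1,4)–B(2,4)≠ R(1,4)–R(2,5)= R(1,4)–R(2,3)= R(1,5)–R(2,5)= R(1,5)–B(2,4)≠  → 7/18 unlike.
Row 2: R(2,0)–R(2,1)= R(2,0)–R(3,0)= R(2,0)–R(3,1)= R(2,1)–B(2,2)≠ R(2,1)–R(3,1)= R(2,1)–R(3,2)= R(2,1)–R(3,0)= B(2,2)–R(2,3)≠ B(2,2)–R(3,2)≠ B(2,2)–R(3,3)≠ B(2,2)–R(3,1)≠ R(2,3)–B(2,4)≠ R(2,3)–R(3,3)= R(2,3)–B(3,4)≠ R(2,3)–R(3,2)= B(2,4)–R(2,5)≠ B(2,4)–B(3,4)= B(2,4)–R(3,3)≠ R(2,5)–B(3,4)≠  → 10/19 unlike.
Row 3: R(3,0)–R(3,1)= R(3,0)–R(4,0)= R(3,0)–R(4,1)= R(3,1)–R(3,2)= R(3,1)–R(4,1)= R(3,1)–R(4,2)= R(3,1)–R(4,0)= R(3,2)–R(3,3)= R(3,2)–R(4,2)= R(3,2)–R(4,3)= R(3,2)–R(4,1)= R(3,3)–B(3,4)≠ R(3,3)–R(4,3)= R(3,3)–R(4,2)= B(3,4)–B(4,5)= B(3,4)–R(4,3)≠  → 2/16 unlike.
Row 4: R(4,0)–R(4,1)= R(4,1)–R(4,2)= R(4,2)–R(4,3)=  → 0/3 unlike.
Total adjacent occupied pairs: 70; unlike-type pairs: 23.

23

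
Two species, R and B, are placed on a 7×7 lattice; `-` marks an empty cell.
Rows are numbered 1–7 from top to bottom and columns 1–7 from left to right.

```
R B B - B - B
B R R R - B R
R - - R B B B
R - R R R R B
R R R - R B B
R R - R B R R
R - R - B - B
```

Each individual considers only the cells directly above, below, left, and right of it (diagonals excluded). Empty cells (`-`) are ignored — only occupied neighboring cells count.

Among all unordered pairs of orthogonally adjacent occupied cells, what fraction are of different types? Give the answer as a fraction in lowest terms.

Scan each occupied cell's neighbors to the right and below so each pair is counted once.
From row 1: 5 unlike of 6 pairs (running 5/6).
From row 2: 4 unlike of 8 pairs (running 9/14).
From row 3: 3 unlike of 8 pairs (running 12/22).
From row 4: 2 unlike of 9 pairs (running 14/31).
From row 5: 4 unlike of 9 pairs (running 18/40).
From row 6: 3 unlike of 7 pairs (running 21/47).
Total adjacent occupied pairs: 47; unlike-type pairs: 21.
21/47 is already in lowest terms.

21/47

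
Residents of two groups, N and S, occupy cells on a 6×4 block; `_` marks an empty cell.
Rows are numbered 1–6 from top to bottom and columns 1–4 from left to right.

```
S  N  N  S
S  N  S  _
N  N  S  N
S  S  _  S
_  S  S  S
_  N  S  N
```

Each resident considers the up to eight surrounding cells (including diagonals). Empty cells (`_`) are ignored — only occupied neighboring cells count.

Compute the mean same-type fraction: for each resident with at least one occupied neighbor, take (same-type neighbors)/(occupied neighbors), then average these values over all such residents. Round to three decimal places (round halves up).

Row 1: (1,1)S 1/3 · (1,2)N 2/5 · (1,3)N 2/4 · (1,4)S 1/2
Row 2: (2,1)S 1/5 · (2,2)N 4/8 · (2,3)S 2/7
Row 3: (3,1)N 2/5 · (3,2)N 2/7 · (3,3)S 3/6 · (3,4)N 0/3
Row 4: (4,1)S 2/4 · (4,2)S 4/6 · (4,4)S 3/4
Row 5: (5,2)S 4/5 · (5,3)S 5/7 · (5,4)S 3/4
Row 6: (6,2)N 0/3 · (6,3)S 3/5 · (6,4)N 0/3
Sum over 20 residents: 1/3 + 2/5 + 2/4 + 1/2 + 1/5 + 4/8 + 2/7 + 2/5 + 2/7 + 3/6 + 0/3 + 2/4 + 4/6 + 3/4 + 4/5 + 5/7 + 3/4 + 0/3 + 3/5 + 0/3 = 304/35; mean = 304/35 ÷ 20 = 76/175 = 0.434285… → 0.434.

0.434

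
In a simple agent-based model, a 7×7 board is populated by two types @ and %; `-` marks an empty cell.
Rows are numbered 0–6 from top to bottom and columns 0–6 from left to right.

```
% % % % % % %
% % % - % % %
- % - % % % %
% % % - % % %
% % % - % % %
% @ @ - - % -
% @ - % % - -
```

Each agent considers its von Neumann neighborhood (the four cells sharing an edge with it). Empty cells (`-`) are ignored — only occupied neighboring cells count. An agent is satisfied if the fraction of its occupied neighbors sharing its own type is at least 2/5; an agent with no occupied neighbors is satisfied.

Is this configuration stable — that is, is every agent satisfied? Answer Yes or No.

Yes

(0,0)% 2/2 satisfied
(0,1)% 3/3 satisfied
(0,2)% 3/3 satisfied
(0,3)% 2/2 satisfied
(0,4)% 3/3 satisfied
(0,5)% 3/3 satisfied
(0,6)% 2/2 satisfied
(1,0)% 2/2 satisfied
(1,1)% 4/4 satisfied
(1,2)% 2/2 satisfied
(1,4)% 3/3 satisfied
(1,5)% 4/4 satisfied
(1,6)% 3/3 satisfied
(2,1)% 2/2 satisfied
(2,3)% 1/1 satisfied
(2,4)% 4/4 satisfied
(2,5)% 4/4 satisfied
(2,6)% 3/3 satisfied
(3,0)% 2/2 satisfied
(3,1)% 4/4 satisfied
(3,2)% 2/2 satisfied
(3,4)% 3/3 satisfied
(3,5)% 4/4 satisfied
(3,6)% 3/3 satisfied
(4,0)% 3/3 satisfied
(4,1)% 3/4 satisfied
(4,2)% 2/3 satisfied
(4,4)% 2/2 satisfied
(4,5)% 4/4 satisfied
(4,6)% 2/2 satisfied
(5,0)% 2/3 satisfied
(5,1)@ 2/4 satisfied
(5,2)@ 1/2 satisfied
(5,5)% 1/1 satisfied
(6,0)% 1/2 satisfied
(6,1)@ 1/2 satisfied
(6,3)% 1/1 satisfied
(6,4)% 1/1 satisfied
All meet the threshold, so the configuration is stable.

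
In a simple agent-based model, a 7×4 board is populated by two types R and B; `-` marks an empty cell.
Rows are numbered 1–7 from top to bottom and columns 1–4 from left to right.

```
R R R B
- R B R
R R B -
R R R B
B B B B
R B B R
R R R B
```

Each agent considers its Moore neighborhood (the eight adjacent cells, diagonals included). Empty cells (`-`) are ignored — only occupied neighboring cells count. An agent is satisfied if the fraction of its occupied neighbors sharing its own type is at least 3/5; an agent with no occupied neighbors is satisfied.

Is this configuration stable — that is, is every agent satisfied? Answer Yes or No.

No

(1,1)R 2/2 ✓
(1,2)R 3/4 ✓
(1,3)R 3/5 ✓
(1,4)B 1/3 ✗
(2,2)R 5/7 ✓
(2,3)B 2/7 ✗
(2,4)R 1/4 ✗
(3,1)R 4/4 ✓
(3,2)R 5/7 ✓
(3,3)B 2/7 ✗
(4,1)R 3/5 ✓
(4,2)R 4/8 ✗
(4,3)R 2/7 ✗
(4,4)B 3/4 ✓
(5,1)B 2/5 ✗
(5,2)B 4/8 ✗
(5,3)B 5/8 ✓
(5,4)B 3/5 ✓
(6,1)R 2/5 ✗
(6,2)B 4/8 ✗
(6,3)B 5/8 ✓
(6,4)R 1/5 ✗
(7,1)R 2/3 ✓
(7,2)R 3/5 ✓
(7,3)R 2/5 ✗
(7,4)B 1/3 ✗
For instance (1,4) has only 1/3 same-type neighbors, below 3/5.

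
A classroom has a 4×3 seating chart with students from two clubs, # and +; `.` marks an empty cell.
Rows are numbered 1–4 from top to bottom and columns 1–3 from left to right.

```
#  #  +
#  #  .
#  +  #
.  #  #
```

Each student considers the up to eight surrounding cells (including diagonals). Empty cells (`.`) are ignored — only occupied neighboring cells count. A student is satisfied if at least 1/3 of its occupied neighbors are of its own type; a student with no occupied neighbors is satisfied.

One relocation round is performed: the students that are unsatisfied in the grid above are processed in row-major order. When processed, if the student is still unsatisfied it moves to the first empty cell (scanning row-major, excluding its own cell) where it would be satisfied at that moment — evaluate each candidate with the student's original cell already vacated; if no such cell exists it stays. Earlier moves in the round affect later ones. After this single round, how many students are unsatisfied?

Initially unsatisfied (in order): (1,3), (3,2).
  (1,3) → (4,1).
  (3,2): no empty cell satisfies it; stays.
Resulting grid:
# # .
# # .
# + #
+ # #
Unsatisfied now: (3,2).

1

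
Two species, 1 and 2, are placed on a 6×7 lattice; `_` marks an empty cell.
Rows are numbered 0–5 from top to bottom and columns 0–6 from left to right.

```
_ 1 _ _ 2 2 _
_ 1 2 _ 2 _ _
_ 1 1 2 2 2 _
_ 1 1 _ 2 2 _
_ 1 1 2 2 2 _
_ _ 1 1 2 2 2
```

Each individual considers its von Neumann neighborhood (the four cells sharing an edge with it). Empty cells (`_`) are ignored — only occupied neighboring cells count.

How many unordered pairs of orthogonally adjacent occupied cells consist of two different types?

Scan each occupied cell's neighbors to the right and below so each pair is counted once.
From row 0: 0 unlike of 3 pairs (running 0/3).
From row 1: 2 unlike of 4 pairs (running 2/7).
From row 2: 1 unlike of 8 pairs (running 3/15).
From row 3: 0 unlike of 6 pairs (running 3/21).
From row 4: 2 unlike of 8 pairs (running 5/29).
From row 5: 1 unlike of 4 pairs (running 6/33).
Total adjacent occupied pairs: 33; unlike-type pairs: 6.

6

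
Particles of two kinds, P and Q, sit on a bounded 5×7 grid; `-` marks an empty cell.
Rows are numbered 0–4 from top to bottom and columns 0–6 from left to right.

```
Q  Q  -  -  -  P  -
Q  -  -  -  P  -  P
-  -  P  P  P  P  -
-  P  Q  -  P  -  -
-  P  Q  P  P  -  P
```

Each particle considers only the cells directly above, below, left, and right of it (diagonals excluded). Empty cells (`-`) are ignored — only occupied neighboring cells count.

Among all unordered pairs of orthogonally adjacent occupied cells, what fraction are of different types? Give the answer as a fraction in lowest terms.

4/15

Scan each occupied cell's neighbors to the right and below so each pair is counted once.
Row 0: Q(0,0)–Q(0,1)= Q(0,0)–Q(1,0)=  → 0/2 unlike.
Row 1: P(1,4)–P(2,4)=  → 0/1 unlike.
Row 2: P(2,2)–P(2,3)= P(2,2)–Q(3,2)≠ P(2,3)–P(2,4)= P(2,4)–P(2,5)= P(2,4)–P(3,4)=  → 1/5 unlike.
Row 3: P(3,1)–Q(3,2)≠ P(3,1)–P(4,1)= Q(3,2)–Q(4,2)= P(3,4)–P(4,4)=  → 1/4 unlike.
Row 4: P(4,1)–Q(4,2)≠ Q(4,2)–P(4,3)≠ P(4,3)–P(4,4)=  → 2/3 unlike.
Total adjacent occupied pairs: 15; unlike-type pairs: 4.
4/15 is already in lowest terms.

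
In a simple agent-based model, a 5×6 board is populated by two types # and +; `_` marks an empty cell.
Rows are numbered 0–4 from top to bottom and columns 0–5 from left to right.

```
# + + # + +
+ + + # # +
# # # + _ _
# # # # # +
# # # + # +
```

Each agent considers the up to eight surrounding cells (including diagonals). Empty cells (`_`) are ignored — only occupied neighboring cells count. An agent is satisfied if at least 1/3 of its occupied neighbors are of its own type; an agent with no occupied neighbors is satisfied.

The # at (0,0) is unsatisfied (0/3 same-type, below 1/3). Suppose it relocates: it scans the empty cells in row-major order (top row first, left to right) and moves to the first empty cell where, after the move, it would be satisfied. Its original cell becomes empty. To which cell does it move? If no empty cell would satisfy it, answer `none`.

Vacating (0,0). Empty cells in order:
  (2,4): 4/7 same-type → satisfied — stop here.

(2,4)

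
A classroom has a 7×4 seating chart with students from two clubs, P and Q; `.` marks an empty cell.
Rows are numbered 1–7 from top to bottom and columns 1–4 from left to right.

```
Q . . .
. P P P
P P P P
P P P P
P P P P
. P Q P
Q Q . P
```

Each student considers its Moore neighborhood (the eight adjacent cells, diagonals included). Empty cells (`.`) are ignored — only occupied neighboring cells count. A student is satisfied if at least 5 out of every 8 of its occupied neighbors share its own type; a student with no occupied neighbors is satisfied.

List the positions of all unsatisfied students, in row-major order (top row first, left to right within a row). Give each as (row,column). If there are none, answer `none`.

(1,1), (6,2), (6,3), (7,1), (7,4)

(1,1)Q 0/1 ✗
(2,2)P 4/5 ✓
(2,3)P 5/5 ✓
(2,4)P 3/3 ✓
(3,1)P 4/4 ✓
(3,2)P 7/7 ✓
(3,3)P 8/8 ✓
(3,4)P 5/5 ✓
(4,1)P 5/5 ✓
(4,2)P 8/8 ✓
(4,3)P 8/8 ✓
(4,4)P 5/5 ✓
(5,1)P 4/4 ✓
(5,2)P 6/7 ✓
(5,3)P 7/8 ✓
(5,4)P 4/5 ✓
(6,2)P 3/6 ✗
(6,3)Q 1/7 ✗
(6,4)P 3/4 ✓
(7,1)Q 1/2 ✗
(7,2)Q 2/3 ✓
(7,4)P 1/2 ✗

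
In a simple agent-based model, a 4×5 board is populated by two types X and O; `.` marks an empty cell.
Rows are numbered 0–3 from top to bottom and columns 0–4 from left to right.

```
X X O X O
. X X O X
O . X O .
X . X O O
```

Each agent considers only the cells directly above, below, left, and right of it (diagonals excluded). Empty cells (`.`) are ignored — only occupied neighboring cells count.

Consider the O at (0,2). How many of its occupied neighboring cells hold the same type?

Occupied neighbors of (0,2): (1,2)=X, (0,1)=X, (0,3)=X.
Same type (O): 0 of 3.

0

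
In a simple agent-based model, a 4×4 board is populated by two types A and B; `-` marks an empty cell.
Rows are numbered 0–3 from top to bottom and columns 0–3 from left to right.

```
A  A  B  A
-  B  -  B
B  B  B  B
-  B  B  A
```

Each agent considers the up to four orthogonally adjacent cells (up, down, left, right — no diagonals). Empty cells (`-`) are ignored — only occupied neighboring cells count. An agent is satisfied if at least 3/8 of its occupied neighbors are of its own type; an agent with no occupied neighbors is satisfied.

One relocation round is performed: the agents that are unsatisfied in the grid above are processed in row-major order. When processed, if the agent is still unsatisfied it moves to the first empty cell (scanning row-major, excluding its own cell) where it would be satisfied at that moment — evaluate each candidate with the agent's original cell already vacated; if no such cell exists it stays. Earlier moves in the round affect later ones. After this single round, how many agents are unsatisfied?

0

Initially unsatisfied (in order): (0,1), (0,2), (0,3), (3,3).
  (0,1): no empty cell satisfies it; stays.
  (0,2) → (1,0).
  (0,3) → (0,2).
  (3,3) → (0,3).
Resulting grid:
A A A A
B B - B
B B B B
- B B -
All satisfied now.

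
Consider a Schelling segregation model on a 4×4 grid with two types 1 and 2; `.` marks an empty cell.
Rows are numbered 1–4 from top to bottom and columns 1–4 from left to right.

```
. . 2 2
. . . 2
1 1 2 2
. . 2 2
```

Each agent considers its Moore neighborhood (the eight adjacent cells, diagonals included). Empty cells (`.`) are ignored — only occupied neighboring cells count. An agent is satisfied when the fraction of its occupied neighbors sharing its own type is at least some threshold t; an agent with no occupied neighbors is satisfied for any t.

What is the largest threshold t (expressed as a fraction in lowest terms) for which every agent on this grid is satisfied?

1/3

(1,3)2 2/2
(1,4)2 2/2
(2,4)2 4/4
(3,1)1 1/1
(3,2)1 1/3
(3,3)2 4/5
(3,4)2 4/4
(4,3)2 3/4
(4,4)2 3/3
The smallest same-type fraction is 1/3 at (3,2), which reduces to 1/3. Any threshold above that leaves this agent unsatisfied.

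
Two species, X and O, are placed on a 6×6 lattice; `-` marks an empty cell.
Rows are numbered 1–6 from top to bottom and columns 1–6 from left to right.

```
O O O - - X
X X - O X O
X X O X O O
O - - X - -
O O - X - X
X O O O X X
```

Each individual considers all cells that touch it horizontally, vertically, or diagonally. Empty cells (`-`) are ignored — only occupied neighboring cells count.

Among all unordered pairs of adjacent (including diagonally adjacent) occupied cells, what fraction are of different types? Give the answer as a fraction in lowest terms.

Scan each occupied cell's neighbors to the right and below (and the two forward diagonals) so each pair is counted once.
From row 1: 6 unlike of 10 pairs (running 6/10).
From row 2: 6 unlike of 16 pairs (running 12/26).
From row 3: 7 unlike of 10 pairs (running 19/36).
From row 4: 0 unlike of 3 pairs (running 19/39).
From row 5: 4 unlike of 11 pairs (running 23/50).
From row 6: 2 unlike of 5 pairs (running 25/55).
Total adjacent occupied pairs: 55; unlike-type pairs: 25.
25/55 reduces to 5/11.

5/11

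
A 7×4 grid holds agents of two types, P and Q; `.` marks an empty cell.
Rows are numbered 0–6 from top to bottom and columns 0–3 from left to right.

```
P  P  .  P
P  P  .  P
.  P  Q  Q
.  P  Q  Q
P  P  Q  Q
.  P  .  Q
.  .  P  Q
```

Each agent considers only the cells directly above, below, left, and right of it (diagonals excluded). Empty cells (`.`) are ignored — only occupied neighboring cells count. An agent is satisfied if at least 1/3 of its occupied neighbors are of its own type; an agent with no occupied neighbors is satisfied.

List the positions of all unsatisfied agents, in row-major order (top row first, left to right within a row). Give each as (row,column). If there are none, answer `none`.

(6,2)

Row 0: (0,0)P 2/2 ✓ · (0,1)P 2/2 ✓ · (0,3)P 1/1 ✓
Row 1: (1,0)P 2/2 ✓ · (1,1)P 3/3 ✓ · (1,3)P 1/2 ✓
Row 2: (2,1)P 2/3 ✓ · (2,2)Q 2/3 ✓ · (2,3)Q 2/3 ✓
Row 3: (3,1)P 2/3 ✓ · (3,2)Q 3/4 ✓ · (3,3)Q 3/3 ✓
Row 4: (4,0)P 1/1 ✓ · (4,1)P 3/4 ✓ · (4,2)Q 2/3 ✓ · (4,3)Q 3/3 ✓
Row 5: (5,1)P 1/1 ✓ · (5,3)Q 2/2 ✓
Row 6: (6,2)P 0/1 ✗ · (6,3)Q 1/2 ✓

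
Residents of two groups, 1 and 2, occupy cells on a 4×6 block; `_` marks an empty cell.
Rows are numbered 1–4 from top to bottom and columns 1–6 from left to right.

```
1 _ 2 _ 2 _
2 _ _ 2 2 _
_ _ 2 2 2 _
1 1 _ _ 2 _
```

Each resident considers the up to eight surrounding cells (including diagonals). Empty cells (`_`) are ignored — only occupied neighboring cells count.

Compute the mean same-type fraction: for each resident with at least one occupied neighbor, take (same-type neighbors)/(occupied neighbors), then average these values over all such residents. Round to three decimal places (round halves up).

0.764

(1,1)1 0/1
(1,3)2 1/1
(1,5)2 2/2
(2,1)2 0/1
(2,4)2 6/6
(2,5)2 4/4
(3,3)2 2/3
(3,4)2 5/5
(3,5)2 4/4
(4,1)1 1/1
(4,2)1 1/2
(4,5)2 2/2
Sum over 12 residents: 0/1 + 1/1 + 2/2 + 0/1 + 6/6 + 4/4 + 2/3 + 5/5 + 4/4 + 1/1 + 1/2 + 2/2 = 55/6; mean = 55/6 ÷ 12 = 55/72 = 0.763888… → 0.764.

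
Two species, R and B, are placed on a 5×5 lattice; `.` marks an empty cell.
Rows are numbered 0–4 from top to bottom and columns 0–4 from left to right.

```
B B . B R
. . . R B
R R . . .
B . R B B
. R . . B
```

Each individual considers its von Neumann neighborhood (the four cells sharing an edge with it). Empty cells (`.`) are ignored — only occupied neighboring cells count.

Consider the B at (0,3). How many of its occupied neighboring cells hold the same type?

0

Occupied neighbors of (0,3): (1,3)=R, (0,4)=R.
Same type (B): 0 of 2.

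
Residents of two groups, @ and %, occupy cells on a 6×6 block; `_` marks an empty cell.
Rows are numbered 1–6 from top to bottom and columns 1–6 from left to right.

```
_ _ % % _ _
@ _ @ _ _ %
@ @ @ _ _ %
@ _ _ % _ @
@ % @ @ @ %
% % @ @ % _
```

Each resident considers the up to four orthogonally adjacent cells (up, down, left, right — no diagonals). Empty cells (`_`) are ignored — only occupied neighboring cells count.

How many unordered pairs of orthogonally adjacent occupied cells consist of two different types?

Scan each occupied cell's neighbors to the right and below so each pair is counted once.
Row 1: %(1,3)–%(1,4)= %(1,3)–@(2,3)≠  → 1/2 unlike.
Row 2: @(2,1)–@(3,1)= @(2,3)–@(3,3)= %(2,6)–%(3,6)=  → 0/3 unlike.
Row 3: @(3,1)–@(3,2)= @(3,1)–@(4,1)= @(3,2)–@(3,3)= %(3,6)–@(4,6)≠  → 1/4 unlike.
Row 4: @(4,1)–@(5,1)= %(4,4)–@(5,4)≠ @(4,6)–%(5,6)≠  → 2/3 unlike.
Row 5: @(5,1)–%(5,2)≠ @(5,1)–%(6,1)≠ %(5,2)–@(5,3)≠ %(5,2)–%(6,2)= @(5,3)–@(5,4)= @(5,3)–@(6,3)= @(5,4)–@(5,5)= @(5,4)–@(6,4)= @(5,5)–%(5,6)≠ @(5,5)–%(6,5)≠  → 5/10 unlike.
Row 6: %(6,1)–%(6,2)= %(6,2)–@(6,3)≠ @(6,3)–@(6,4)= @(6,4)–%(6,5)≠  → 2/4 unlike.
Total adjacent occupied pairs: 26; unlike-type pairs: 11.

11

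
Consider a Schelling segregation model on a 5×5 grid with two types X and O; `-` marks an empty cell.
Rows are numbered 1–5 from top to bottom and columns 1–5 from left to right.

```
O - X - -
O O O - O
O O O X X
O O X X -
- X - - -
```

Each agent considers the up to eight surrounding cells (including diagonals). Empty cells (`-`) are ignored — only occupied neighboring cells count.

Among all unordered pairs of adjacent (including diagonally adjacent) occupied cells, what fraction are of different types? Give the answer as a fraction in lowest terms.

Scan each occupied cell's neighbors to the right and below (and the two forward diagonals) so each pair is counted once.
Row 1: O(1,1)–O(2,1)= O(1,1)–O(2,2)= X(1,3)–O(2,3)≠ X(1,3)–O(2,2)≠  → 2/4 unlike.
Row 2: O(2,1)–O(2,2)= O(2,1)–O(3,1)= O(2,1)–O(3,2)= O(2,2)–O(2,3)= O(2,2)–O(3,2)= O(2,2)–O(3,3)= O(2,2)–O(3,1)= O(2,3)–O(3,3)= O(2,3)–X(3,4)≠ O(2,3)–O(3,2)= O(2,5)–X(3,5)≠ O(2,5)–X(3,4)≠  → 3/12 unlike.
Row 3: O(3,1)–O(3,2)= O(3,1)–O(4,1)= O(3,1)–O(4,2)= O(3,2)–O(3,3)= O(3,2)–O(4,2)= O(3,2)–X(4,3)≠ O(3,2)–O(4,1)= O(3,3)–X(3,4)≠ O(3,3)–X(4,3)≠ O(3,3)–X(4,4)≠ O(3,3)–O(4,2)= X(3,4)–X(3,5)= X(3,4)–X(4,4)= X(3,4)–X(4,3)= X(3,5)–X(4,4)=  → 4/15 unlike.
Row 4: O(4,1)–O(4,2)= O(4,1)–X(5,2)≠ O(4,2)–X(4,3)≠ O(4,2)–X(5,2)≠ X(4,3)–X(4,4)= X(4,3)–X(5,2)=  → 3/6 unlike.
Total adjacent occupied pairs: 37; unlike-type pairs: 12.
12/37 is already in lowest terms.

12/37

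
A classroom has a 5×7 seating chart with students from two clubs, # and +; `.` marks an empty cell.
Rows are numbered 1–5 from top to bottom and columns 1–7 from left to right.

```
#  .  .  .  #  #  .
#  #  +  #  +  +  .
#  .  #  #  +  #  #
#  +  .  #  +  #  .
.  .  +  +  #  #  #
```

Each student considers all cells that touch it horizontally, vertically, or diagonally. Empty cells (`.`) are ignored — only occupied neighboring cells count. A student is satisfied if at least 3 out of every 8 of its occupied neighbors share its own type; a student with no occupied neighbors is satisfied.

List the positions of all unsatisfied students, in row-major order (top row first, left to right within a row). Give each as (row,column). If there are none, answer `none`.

Row 1: (1,1)# 2/2 satisfied · (1,5)# 2/4 satisfied · (1,6)# 1/3 not
Row 2: (2,1)# 3/3 satisfied · (2,2)# 4/5 satisfied · (2,3)+ 0/4 not · (2,4)# 3/6 satisfied · (2,5)+ 2/7 not · (2,6)+ 2/6 not
Row 3: (3,1)# 3/4 satisfied · (3,3)# 4/6 satisfied · (3,4)# 3/7 satisfied · (3,5)+ 3/8 satisfied · (3,6)# 2/6 not · (3,7)# 2/3 satisfied
Row 4: (4,1)# 1/2 satisfied · (4,2)+ 1/4 not · (4,4)# 3/7 satisfied · (4,5)+ 2/8 not · (4,6)# 5/7 satisfied
Row 5: (5,3)+ 2/3 satisfied · (5,4)+ 2/4 satisfied · (5,5)# 3/5 satisfied · (5,6)# 3/4 satisfied · (5,7)# 2/2 satisfied

(1,6), (2,3), (2,5), (2,6), (3,6), (4,2), (4,5)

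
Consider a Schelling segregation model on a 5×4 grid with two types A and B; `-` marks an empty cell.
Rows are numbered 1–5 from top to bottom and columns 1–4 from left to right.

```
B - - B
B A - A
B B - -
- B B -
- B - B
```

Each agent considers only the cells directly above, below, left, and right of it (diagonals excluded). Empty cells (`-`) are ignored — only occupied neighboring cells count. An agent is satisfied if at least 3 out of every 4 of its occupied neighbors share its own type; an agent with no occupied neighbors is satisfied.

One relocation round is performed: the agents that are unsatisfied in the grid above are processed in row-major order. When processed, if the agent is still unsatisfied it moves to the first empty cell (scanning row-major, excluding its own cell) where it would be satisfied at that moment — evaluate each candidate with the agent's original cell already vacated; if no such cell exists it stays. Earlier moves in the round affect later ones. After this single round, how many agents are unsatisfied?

1

Initially unsatisfied (in order): (1,4), (2,1), (2,2), (2,4), (3,2).
  (1,4) → (1,3).
  (2,1) → (3,3).
  (2,2): no empty cell satisfies it; stays.
  (2,4): now satisfied by earlier moves; stays.
  (3,2): now satisfied by earlier moves; stays.
Resulting grid:
B - B -
- A - A
B B B -
- B B -
- B - B
Unsatisfied now: (2,2).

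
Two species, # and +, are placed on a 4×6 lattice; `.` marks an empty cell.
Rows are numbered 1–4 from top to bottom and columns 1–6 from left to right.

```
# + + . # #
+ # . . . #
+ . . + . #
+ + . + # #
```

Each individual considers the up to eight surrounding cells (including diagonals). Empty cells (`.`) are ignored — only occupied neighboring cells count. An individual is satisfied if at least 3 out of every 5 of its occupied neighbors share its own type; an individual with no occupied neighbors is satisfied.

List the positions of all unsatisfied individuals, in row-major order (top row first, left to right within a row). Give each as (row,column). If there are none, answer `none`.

(1,1), (1,2), (1,3), (2,1), (2,2), (3,4), (4,4), (4,5)

(1,1)# 1/3 ✗
(1,2)+ 2/4 ✗
(1,3)+ 1/2 ✗
(1,5)# 2/2 ✓
(1,6)# 2/2 ✓
(2,1)+ 2/4 ✗
(2,2)# 1/5 ✗
(2,6)# 3/3 ✓
(3,1)+ 3/4 ✓
(3,4)+ 1/2 ✗
(3,6)# 3/3 ✓
(4,1)+ 2/2 ✓
(4,2)+ 2/2 ✓
(4,4)+ 1/2 ✗
(4,5)# 2/4 ✗
(4,6)# 2/2 ✓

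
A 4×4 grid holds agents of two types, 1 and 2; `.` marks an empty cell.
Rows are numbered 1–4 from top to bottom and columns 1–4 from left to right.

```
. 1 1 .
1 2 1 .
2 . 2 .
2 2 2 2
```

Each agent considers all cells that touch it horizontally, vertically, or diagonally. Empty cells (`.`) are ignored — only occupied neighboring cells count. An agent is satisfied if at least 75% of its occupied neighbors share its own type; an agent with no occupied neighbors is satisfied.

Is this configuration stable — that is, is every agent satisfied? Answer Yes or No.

Row 1: (1,2)1 3/4 ok · (1,3)1 2/3 unhappy
Row 2: (2,1)1 1/3 unhappy · (2,2)2 2/6 unhappy · (2,3)1 2/4 unhappy
Row 3: (3,1)2 3/4 ok · (3,3)2 4/5 ok
Row 4: (4,1)2 2/2 ok · (4,2)2 4/4 ok · (4,3)2 3/3 ok · (4,4)2 2/2 ok
For instance (1,3) has only 2/3 same-type neighbors, below 3/4.

No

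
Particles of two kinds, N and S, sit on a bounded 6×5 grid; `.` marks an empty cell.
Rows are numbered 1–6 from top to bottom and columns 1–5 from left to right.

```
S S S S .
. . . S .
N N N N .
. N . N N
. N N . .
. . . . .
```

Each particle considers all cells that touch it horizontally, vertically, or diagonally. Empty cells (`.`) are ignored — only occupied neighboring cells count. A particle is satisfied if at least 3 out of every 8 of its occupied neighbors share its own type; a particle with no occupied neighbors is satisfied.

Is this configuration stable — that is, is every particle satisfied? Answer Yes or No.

Yes

(1,1)S 1/1 satisfied
(1,2)S 2/2 satisfied
(1,3)S 3/3 satisfied
(1,4)S 2/2 satisfied
(2,4)S 2/4 satisfied
(3,1)N 2/2 satisfied
(3,2)N 3/3 satisfied
(3,3)N 4/5 satisfied
(3,4)N 3/4 satisfied
(4,2)N 5/5 satisfied
(4,4)N 4/4 satisfied
(4,5)N 2/2 satisfied
(5,2)N 2/2 satisfied
(5,3)N 3/3 satisfied
All meet the threshold, so the configuration is stable.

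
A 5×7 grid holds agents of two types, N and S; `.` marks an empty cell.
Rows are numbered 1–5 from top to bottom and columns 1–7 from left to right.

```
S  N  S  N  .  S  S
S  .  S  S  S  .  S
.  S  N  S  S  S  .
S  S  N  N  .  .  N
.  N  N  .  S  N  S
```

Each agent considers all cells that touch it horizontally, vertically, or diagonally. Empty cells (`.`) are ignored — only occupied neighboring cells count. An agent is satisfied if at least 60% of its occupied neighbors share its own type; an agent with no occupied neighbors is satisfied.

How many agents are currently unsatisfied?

Row 1: (1,1)S 1/2 not · (1,2)N 0/4 not · (1,3)S 2/4 not · (1,4)N 0/4 not · (1,6)S 3/3 satisfied · (1,7)S 2/2 satisfied
Row 2: (2,1)S 2/3 satisfied · (2,3)S 4/7 not · (2,4)S 5/7 satisfied · (2,5)S 5/6 satisfied · (2,7)S 3/3 satisfied
Row 3: (3,2)S 4/6 satisfied · (3,3)N 2/7 not · (3,4)S 4/7 not · (3,5)S 4/5 satisfied · (3,6)S 3/4 satisfied
Row 4: (4,1)S 2/3 satisfied · (4,2)S 2/6 not · (4,3)N 4/7 not · (4,4)N 3/6 not · (4,7)N 1/3 not
Row 5: (5,2)N 2/4 not · (5,3)N 3/4 satisfied · (5,5)S 0/2 not · (5,6)N 1/3 not · (5,7)S 0/2 not
Unsatisfied: (1,1), (1,2), (1,3), (1,4), (2,3), (3,3), (3,4), (4,2), (4,3), (4,4), (4,7), (5,2), (5,5), (5,6), (5,7) — 15 in total.

15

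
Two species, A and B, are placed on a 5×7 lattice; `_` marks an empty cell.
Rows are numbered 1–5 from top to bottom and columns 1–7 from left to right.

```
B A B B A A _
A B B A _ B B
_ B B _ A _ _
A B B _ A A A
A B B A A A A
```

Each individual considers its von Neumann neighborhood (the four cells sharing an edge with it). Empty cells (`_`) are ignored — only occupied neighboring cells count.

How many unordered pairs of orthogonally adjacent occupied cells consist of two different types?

12

Scan each occupied cell's neighbors to the right and below so each pair is counted once.
From row 1: 7 unlike of 10 pairs (running 7/10).
From row 2: 2 unlike of 6 pairs (running 9/16).
From row 3: 0 unlike of 4 pairs (running 9/20).
From row 4: 1 unlike of 10 pairs (running 10/30).
From row 5: 2 unlike of 6 pairs (running 12/36).
Total adjacent occupied pairs: 36; unlike-type pairs: 12.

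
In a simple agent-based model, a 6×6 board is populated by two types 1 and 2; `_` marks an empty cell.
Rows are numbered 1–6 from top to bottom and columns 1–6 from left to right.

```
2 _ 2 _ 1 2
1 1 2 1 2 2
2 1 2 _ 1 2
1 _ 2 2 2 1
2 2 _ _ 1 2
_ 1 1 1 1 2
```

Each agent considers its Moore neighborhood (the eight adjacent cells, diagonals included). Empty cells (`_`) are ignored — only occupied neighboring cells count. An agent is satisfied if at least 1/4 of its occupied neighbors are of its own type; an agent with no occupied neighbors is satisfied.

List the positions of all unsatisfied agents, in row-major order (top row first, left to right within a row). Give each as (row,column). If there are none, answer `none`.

Row 1: (1,1)2 0/2 ✗ · (1,3)2 1/3 ✓ · (1,5)1 1/4 ✓ · (1,6)2 2/3 ✓
Row 2: (2,1)1 2/4 ✓ · (2,2)1 2/7 ✓ · (2,3)2 2/5 ✓ · (2,4)1 2/6 ✓ · (2,5)2 3/6 ✓ · (2,6)2 3/5 ✓
Row 3: (3,1)2 0/4 ✗ · (3,2)1 3/7 ✓ · (3,3)2 3/6 ✓ · (3,5)1 2/7 ✓ · (3,6)2 3/5 ✓
Row 4: (4,1)1 1/4 ✓ · (4,3)2 3/4 ✓ · (4,4)2 3/5 ✓ · (4,5)2 3/6 ✓ · (4,6)1 2/5 ✓
Row 5: (5,1)2 1/3 ✓ · (5,2)2 2/5 ✓ · (5,5)1 3/7 ✓ · (5,6)2 2/5 ✓
Row 6: (6,2)1 1/3 ✓ · (6,3)1 2/3 ✓ · (6,4)1 3/3 ✓ · (6,5)1 2/4 ✓ · (6,6)2 1/3 ✓

(1,1), (3,1)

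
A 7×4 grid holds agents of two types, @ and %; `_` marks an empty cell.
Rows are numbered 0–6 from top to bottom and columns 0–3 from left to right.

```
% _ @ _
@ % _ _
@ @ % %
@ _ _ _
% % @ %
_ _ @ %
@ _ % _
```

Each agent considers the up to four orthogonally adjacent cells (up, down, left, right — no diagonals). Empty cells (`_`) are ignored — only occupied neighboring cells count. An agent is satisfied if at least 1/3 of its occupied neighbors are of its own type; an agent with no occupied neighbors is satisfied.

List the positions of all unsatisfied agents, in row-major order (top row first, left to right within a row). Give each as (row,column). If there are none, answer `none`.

(0,0)% 0/1 unhappy
(0,2)@ 0/0 ok
(1,0)@ 1/3 ok
(1,1)% 0/2 unhappy
(2,0)@ 3/3 ok
(2,1)@ 1/3 ok
(2,2)% 1/2 ok
(2,3)% 1/1 ok
(3,0)@ 1/2 ok
(4,0)% 1/2 ok
(4,1)% 1/2 ok
(4,2)@ 1/3 ok
(4,3)% 1/2 ok
(5,2)@ 1/3 ok
(5,3)% 1/2 ok
(6,0)@ 0/0 ok
(6,2)% 0/1 unhappy

(0,0), (1,1), (6,2)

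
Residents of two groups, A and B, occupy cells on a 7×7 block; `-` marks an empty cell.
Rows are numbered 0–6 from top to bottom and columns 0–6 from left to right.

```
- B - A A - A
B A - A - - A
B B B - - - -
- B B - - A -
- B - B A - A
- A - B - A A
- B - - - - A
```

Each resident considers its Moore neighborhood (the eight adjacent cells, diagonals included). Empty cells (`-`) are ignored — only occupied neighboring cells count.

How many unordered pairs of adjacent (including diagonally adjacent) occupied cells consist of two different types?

Scan each occupied cell's neighbors to the right and below (and the two forward diagonals) so each pair is counted once.
Row 0: B(0,1)–A(1,1)≠ B(0,1)–B(1,0)= A(0,3)–A(0,4)= A(0,3)–A(1,3)= A(0,4)–A(1,3)= A(0,6)–A(1,6)=  → 1/6 unlike.
Row 1: B(1,0)–A(1,1)≠ B(1,0)–B(2,0)= B(1,0)–B(2,1)= A(1,1)–B(2,1)≠ A(1,1)–B(2,2)≠ A(1,1)–B(2,0)≠ A(1,3)–B(2,2)≠  → 5/7 unlike.
Row 2: B(2,0)–B(2,1)= B(2,0)–B(3,1)= B(2,1)–B(2,2)= B(2,1)–B(3,1)= B(2,1)–B(3,2)= B(2,2)–B(3,2)= B(2,2)–B(3,1)=  → 0/7 unlike.
Row 3: B(3,1)–B(3,2)= B(3,1)–B(4,1)= B(3,2)–B(4,3)= B(3,2)–B(4,1)= A(3,5)–A(4,6)= A(3,5)–A(4,4)=  → 0/6 unlike.
Row 4: B(4,1)–A(5,1)≠ B(4,3)–A(4,4)≠ B(4,3)–B(5,3)= A(4,4)–A(5,5)= A(4,4)–B(5,3)≠ A(4,6)–A(5,6)= A(4,6)–A(5,5)=  → 3/7 unlike.
Row 5: A(5,1)–B(6,1)≠ A(5,5)–A(5,6)= A(5,5)–A(6,6)= A(5,6)–A(6,6)=  → 1/4 unlike.
Total adjacent occupied pairs: 37; unlike-type pairs: 10.

10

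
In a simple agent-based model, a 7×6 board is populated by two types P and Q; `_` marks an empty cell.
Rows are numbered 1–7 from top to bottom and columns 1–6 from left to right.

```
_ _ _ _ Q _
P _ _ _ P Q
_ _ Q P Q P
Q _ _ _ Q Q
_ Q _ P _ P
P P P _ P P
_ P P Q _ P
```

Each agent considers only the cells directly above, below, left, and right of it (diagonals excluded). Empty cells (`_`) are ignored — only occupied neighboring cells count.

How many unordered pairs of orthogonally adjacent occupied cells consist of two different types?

Scan each occupied cell's neighbors to the right and below so each pair is counted once.
From row 1: 1 unlike of 1 pairs (running 1/1).
From row 2: 3 unlike of 3 pairs (running 4/4).
From row 3: 4 unlike of 5 pairs (running 8/9).
From row 4: 1 unlike of 2 pairs (running 9/11).
From row 5: 1 unlike of 2 pairs (running 10/13).
From row 6: 0 unlike of 6 pairs (running 10/19).
From row 7: 1 unlike of 2 pairs (running 11/21).
Total adjacent occupied pairs: 21; unlike-type pairs: 11.

11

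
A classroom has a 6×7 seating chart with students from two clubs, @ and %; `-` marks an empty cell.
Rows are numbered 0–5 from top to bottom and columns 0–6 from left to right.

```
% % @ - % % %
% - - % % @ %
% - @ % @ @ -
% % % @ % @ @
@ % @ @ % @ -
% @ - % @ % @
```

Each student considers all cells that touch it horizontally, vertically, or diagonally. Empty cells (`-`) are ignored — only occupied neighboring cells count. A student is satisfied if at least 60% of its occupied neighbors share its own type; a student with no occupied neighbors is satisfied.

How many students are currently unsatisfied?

Row 0: (0,0)% 2/2 ✓ · (0,1)% 2/3 ✓ · (0,2)@ 0/2 ✗ · (0,4)% 3/4 ✓ · (0,5)% 4/5 ✓ · (0,6)% 2/3 ✓
Row 1: (1,0)% 3/3 ✓ · (1,3)% 3/6 ✗ · (1,4)% 4/7 ✗ · (1,5)@ 2/7 ✗ · (1,6)% 2/4 ✗
Row 2: (2,0)% 3/3 ✓ · (2,2)@ 1/5 ✗ · (2,3)% 4/7 ✗ · (2,4)@ 4/8 ✗ · (2,5)@ 4/7 ✗
Row 3: (3,0)% 3/4 ✓ · (3,1)% 4/7 ✗ · (3,2)% 3/7 ✗ · (3,3)@ 4/8 ✗ · (3,4)% 2/8 ✗ · (3,5)@ 4/6 ✓ · (3,6)@ 3/3 ✓
Row 4: (4,0)@ 1/5 ✗ · (4,1)% 4/7 ✗ · (4,2)@ 3/7 ✗ · (4,3)@ 3/7 ✗ · (4,4)% 3/8 ✗ · (4,5)@ 4/7 ✗
Row 5: (5,0)% 1/3 ✗ · (5,1)@ 2/4 ✗ · (5,3)% 1/4 ✗ · (5,4)@ 2/5 ✗ · (5,5)% 1/4 ✗ · (5,6)@ 1/2 ✗
Unsatisfied: (0,2), (1,3), (1,4), (1,5), (1,6), (2,2), (2,3), (2,4), (2,5), (3,1), (3,2), (3,3), (3,4), (4,0), (4,1), (4,2), (4,3), (4,4), (4,5), (5,0), (5,1), (5,3), (5,4), (5,5), (5,6) — 25 in total.

25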